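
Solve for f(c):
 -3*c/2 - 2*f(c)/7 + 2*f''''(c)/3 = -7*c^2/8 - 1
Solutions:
 f(c) = C1*exp(-3^(1/4)*7^(3/4)*c/7) + C2*exp(3^(1/4)*7^(3/4)*c/7) + C3*sin(3^(1/4)*7^(3/4)*c/7) + C4*cos(3^(1/4)*7^(3/4)*c/7) + 49*c^2/16 - 21*c/4 + 7/2


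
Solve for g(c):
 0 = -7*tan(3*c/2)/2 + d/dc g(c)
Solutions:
 g(c) = C1 - 7*log(cos(3*c/2))/3


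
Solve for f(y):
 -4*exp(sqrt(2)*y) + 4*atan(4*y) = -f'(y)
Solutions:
 f(y) = C1 - 4*y*atan(4*y) + 2*sqrt(2)*exp(sqrt(2)*y) + log(16*y^2 + 1)/2


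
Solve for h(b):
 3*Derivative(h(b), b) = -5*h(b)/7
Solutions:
 h(b) = C1*exp(-5*b/21)


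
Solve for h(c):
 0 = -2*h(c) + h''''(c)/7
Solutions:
 h(c) = C1*exp(-14^(1/4)*c) + C2*exp(14^(1/4)*c) + C3*sin(14^(1/4)*c) + C4*cos(14^(1/4)*c)


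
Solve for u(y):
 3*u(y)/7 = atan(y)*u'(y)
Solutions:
 u(y) = C1*exp(3*Integral(1/atan(y), y)/7)


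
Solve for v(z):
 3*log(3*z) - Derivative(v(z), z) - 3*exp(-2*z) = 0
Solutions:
 v(z) = C1 + 3*z*log(z) + 3*z*(-1 + log(3)) + 3*exp(-2*z)/2


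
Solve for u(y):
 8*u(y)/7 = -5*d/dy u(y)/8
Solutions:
 u(y) = C1*exp(-64*y/35)


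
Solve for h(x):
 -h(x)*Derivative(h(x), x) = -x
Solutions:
 h(x) = -sqrt(C1 + x^2)
 h(x) = sqrt(C1 + x^2)


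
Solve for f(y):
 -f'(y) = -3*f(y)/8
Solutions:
 f(y) = C1*exp(3*y/8)


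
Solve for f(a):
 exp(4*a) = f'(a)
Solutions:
 f(a) = C1 + exp(4*a)/4


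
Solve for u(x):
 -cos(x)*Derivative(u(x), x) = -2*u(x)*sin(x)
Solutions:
 u(x) = C1/cos(x)^2


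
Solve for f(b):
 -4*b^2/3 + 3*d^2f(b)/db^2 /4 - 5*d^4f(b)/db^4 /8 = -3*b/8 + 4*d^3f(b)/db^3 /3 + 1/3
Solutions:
 f(b) = C1 + C2*b + C3*exp(b*(-16 + sqrt(526))/15) + C4*exp(-b*(16 + sqrt(526))/15) + 4*b^4/27 + 943*b^3/972 + 5014*b^2/729


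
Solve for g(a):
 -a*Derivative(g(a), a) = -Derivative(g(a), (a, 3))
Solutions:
 g(a) = C1 + Integral(C2*airyai(a) + C3*airybi(a), a)


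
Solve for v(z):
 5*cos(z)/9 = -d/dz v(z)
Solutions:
 v(z) = C1 - 5*sin(z)/9


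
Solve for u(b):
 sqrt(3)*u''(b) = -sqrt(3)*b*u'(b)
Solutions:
 u(b) = C1 + C2*erf(sqrt(2)*b/2)


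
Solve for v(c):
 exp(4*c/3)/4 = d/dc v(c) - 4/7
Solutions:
 v(c) = C1 + 4*c/7 + 3*exp(4*c/3)/16


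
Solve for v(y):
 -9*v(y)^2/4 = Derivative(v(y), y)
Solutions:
 v(y) = 4/(C1 + 9*y)


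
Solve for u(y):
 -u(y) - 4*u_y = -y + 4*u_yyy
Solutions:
 u(y) = C1*exp(-3^(1/3)*y*(-(9 + sqrt(273))^(1/3) + 4*3^(1/3)/(9 + sqrt(273))^(1/3))/12)*sin(3^(1/6)*y*((9 + sqrt(273))^(-1/3) + 3^(2/3)*(9 + sqrt(273))^(1/3)/12)) + C2*exp(-3^(1/3)*y*(-(9 + sqrt(273))^(1/3) + 4*3^(1/3)/(9 + sqrt(273))^(1/3))/12)*cos(3^(1/6)*y*((9 + sqrt(273))^(-1/3) + 3^(2/3)*(9 + sqrt(273))^(1/3)/12)) + C3*exp(3^(1/3)*y*(-(9 + sqrt(273))^(1/3) + 4*3^(1/3)/(9 + sqrt(273))^(1/3))/6) + y - 4


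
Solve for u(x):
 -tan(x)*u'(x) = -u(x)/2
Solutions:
 u(x) = C1*sqrt(sin(x))


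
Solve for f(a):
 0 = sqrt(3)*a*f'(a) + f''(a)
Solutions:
 f(a) = C1 + C2*erf(sqrt(2)*3^(1/4)*a/2)


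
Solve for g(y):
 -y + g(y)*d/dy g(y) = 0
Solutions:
 g(y) = -sqrt(C1 + y^2)
 g(y) = sqrt(C1 + y^2)


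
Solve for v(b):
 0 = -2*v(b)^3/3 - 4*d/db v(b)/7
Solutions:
 v(b) = -sqrt(3)*sqrt(-1/(C1 - 7*b))
 v(b) = sqrt(3)*sqrt(-1/(C1 - 7*b))


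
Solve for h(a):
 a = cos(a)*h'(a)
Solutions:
 h(a) = C1 + Integral(a/cos(a), a)


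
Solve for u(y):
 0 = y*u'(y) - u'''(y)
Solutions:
 u(y) = C1 + Integral(C2*airyai(y) + C3*airybi(y), y)


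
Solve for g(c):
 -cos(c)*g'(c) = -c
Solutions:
 g(c) = C1 + Integral(c/cos(c), c)


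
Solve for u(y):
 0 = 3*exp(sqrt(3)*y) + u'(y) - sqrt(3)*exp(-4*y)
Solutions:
 u(y) = C1 - sqrt(3)*exp(sqrt(3)*y) - sqrt(3)*exp(-4*y)/4


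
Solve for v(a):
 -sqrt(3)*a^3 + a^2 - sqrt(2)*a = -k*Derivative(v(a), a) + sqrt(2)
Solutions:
 v(a) = C1 + sqrt(3)*a^4/(4*k) - a^3/(3*k) + sqrt(2)*a^2/(2*k) + sqrt(2)*a/k


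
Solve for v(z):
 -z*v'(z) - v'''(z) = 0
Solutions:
 v(z) = C1 + Integral(C2*airyai(-z) + C3*airybi(-z), z)


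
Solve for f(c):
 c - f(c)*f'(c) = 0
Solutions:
 f(c) = -sqrt(C1 + c^2)
 f(c) = sqrt(C1 + c^2)


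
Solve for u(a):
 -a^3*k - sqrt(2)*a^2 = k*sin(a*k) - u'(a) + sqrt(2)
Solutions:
 u(a) = C1 + a^4*k/4 + sqrt(2)*a^3/3 + sqrt(2)*a - cos(a*k)


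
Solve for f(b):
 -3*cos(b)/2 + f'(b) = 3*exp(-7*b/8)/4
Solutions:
 f(b) = C1 + 3*sin(b)/2 - 6*exp(-7*b/8)/7


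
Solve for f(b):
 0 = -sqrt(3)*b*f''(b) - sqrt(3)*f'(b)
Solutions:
 f(b) = C1 + C2*log(b)


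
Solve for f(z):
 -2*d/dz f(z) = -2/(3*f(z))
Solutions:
 f(z) = -sqrt(C1 + 6*z)/3
 f(z) = sqrt(C1 + 6*z)/3


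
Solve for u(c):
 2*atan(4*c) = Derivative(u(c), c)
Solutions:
 u(c) = C1 + 2*c*atan(4*c) - log(16*c^2 + 1)/4


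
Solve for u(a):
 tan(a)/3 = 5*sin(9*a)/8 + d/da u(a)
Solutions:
 u(a) = C1 - log(cos(a))/3 + 5*cos(9*a)/72


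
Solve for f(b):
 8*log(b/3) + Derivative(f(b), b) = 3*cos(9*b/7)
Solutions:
 f(b) = C1 - 8*b*log(b) + 8*b + 8*b*log(3) + 7*sin(9*b/7)/3


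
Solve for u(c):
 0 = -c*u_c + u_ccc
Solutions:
 u(c) = C1 + Integral(C2*airyai(c) + C3*airybi(c), c)


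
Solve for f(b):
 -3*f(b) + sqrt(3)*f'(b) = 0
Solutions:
 f(b) = C1*exp(sqrt(3)*b)


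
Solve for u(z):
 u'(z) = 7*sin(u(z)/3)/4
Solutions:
 -7*z/4 + 3*log(cos(u(z)/3) - 1)/2 - 3*log(cos(u(z)/3) + 1)/2 = C1


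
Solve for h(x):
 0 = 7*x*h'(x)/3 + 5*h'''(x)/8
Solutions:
 h(x) = C1 + Integral(C2*airyai(-2*15^(2/3)*7^(1/3)*x/15) + C3*airybi(-2*15^(2/3)*7^(1/3)*x/15), x)


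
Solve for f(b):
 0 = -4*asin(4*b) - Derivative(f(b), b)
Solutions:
 f(b) = C1 - 4*b*asin(4*b) - sqrt(1 - 16*b^2)


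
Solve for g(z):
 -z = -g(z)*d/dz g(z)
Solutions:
 g(z) = -sqrt(C1 + z^2)
 g(z) = sqrt(C1 + z^2)


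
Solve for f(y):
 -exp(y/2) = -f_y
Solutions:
 f(y) = C1 + 2*exp(y/2)


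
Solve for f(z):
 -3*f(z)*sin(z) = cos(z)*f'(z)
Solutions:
 f(z) = C1*cos(z)^3


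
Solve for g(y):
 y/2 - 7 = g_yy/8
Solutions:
 g(y) = C1 + C2*y + 2*y^3/3 - 28*y^2


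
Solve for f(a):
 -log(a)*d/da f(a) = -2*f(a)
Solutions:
 f(a) = C1*exp(2*li(a))


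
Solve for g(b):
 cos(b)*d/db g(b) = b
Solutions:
 g(b) = C1 + Integral(b/cos(b), b)


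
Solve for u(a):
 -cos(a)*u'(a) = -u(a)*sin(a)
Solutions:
 u(a) = C1/cos(a)


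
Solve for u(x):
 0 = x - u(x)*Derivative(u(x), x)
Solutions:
 u(x) = -sqrt(C1 + x^2)
 u(x) = sqrt(C1 + x^2)


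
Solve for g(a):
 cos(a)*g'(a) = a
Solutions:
 g(a) = C1 + Integral(a/cos(a), a)


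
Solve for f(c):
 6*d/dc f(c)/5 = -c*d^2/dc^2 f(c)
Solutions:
 f(c) = C1 + C2/c^(1/5)


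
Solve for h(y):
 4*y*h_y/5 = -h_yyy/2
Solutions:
 h(y) = C1 + Integral(C2*airyai(-2*5^(2/3)*y/5) + C3*airybi(-2*5^(2/3)*y/5), y)


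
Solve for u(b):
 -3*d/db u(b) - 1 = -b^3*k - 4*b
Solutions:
 u(b) = C1 + b^4*k/12 + 2*b^2/3 - b/3


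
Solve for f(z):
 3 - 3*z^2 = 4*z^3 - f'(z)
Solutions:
 f(z) = C1 + z^4 + z^3 - 3*z


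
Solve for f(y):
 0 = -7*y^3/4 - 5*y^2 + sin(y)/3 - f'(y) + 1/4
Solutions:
 f(y) = C1 - 7*y^4/16 - 5*y^3/3 + y/4 - cos(y)/3


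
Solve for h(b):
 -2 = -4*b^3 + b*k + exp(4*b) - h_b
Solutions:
 h(b) = C1 - b^4 + b^2*k/2 + 2*b + exp(4*b)/4


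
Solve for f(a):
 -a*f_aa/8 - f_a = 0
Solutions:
 f(a) = C1 + C2/a^7


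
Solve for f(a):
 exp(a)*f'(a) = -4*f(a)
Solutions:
 f(a) = C1*exp(4*exp(-a))


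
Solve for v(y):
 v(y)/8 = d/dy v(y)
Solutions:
 v(y) = C1*exp(y/8)


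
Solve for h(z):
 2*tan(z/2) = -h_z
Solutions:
 h(z) = C1 + 4*log(cos(z/2))


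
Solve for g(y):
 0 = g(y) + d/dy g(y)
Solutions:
 g(y) = C1*exp(-y)


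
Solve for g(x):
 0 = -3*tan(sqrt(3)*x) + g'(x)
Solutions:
 g(x) = C1 - sqrt(3)*log(cos(sqrt(3)*x))


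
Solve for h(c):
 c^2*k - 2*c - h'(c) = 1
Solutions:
 h(c) = C1 + c^3*k/3 - c^2 - c


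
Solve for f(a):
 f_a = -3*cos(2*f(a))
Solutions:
 f(a) = -asin((C1 + exp(12*a))/(C1 - exp(12*a)))/2 + pi/2
 f(a) = asin((C1 + exp(12*a))/(C1 - exp(12*a)))/2


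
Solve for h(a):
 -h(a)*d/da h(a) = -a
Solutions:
 h(a) = -sqrt(C1 + a^2)
 h(a) = sqrt(C1 + a^2)


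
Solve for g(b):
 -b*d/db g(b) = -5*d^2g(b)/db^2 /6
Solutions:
 g(b) = C1 + C2*erfi(sqrt(15)*b/5)


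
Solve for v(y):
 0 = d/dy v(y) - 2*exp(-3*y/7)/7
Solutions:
 v(y) = C1 - 2*exp(-3*y/7)/3


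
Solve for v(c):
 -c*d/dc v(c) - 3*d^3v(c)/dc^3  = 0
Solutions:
 v(c) = C1 + Integral(C2*airyai(-3^(2/3)*c/3) + C3*airybi(-3^(2/3)*c/3), c)


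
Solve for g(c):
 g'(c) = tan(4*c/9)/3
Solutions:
 g(c) = C1 - 3*log(cos(4*c/9))/4


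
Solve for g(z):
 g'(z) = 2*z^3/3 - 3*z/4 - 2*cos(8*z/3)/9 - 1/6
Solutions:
 g(z) = C1 + z^4/6 - 3*z^2/8 - z/6 - sin(8*z/3)/12


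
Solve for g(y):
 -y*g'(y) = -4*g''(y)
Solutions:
 g(y) = C1 + C2*erfi(sqrt(2)*y/4)


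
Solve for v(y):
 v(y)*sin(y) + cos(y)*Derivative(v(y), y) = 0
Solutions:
 v(y) = C1*cos(y)


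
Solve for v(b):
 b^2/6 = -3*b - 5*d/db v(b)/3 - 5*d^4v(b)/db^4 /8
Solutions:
 v(b) = C1 + C4*exp(-2*3^(2/3)*b/3) - b^3/30 - 9*b^2/10 + (C2*sin(3^(1/6)*b) + C3*cos(3^(1/6)*b))*exp(3^(2/3)*b/3)


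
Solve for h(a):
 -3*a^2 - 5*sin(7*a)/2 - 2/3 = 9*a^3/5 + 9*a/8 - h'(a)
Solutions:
 h(a) = C1 + 9*a^4/20 + a^3 + 9*a^2/16 + 2*a/3 - 5*cos(7*a)/14


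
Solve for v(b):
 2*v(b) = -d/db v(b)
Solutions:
 v(b) = C1*exp(-2*b)


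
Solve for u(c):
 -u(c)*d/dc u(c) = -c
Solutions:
 u(c) = -sqrt(C1 + c^2)
 u(c) = sqrt(C1 + c^2)


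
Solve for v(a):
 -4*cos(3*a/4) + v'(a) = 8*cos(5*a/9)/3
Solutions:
 v(a) = C1 + 24*sin(5*a/9)/5 + 16*sin(3*a/4)/3


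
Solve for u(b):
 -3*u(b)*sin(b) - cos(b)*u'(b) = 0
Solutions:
 u(b) = C1*cos(b)^3


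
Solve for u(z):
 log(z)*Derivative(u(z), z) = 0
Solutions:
 u(z) = C1


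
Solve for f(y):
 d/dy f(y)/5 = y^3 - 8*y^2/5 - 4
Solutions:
 f(y) = C1 + 5*y^4/4 - 8*y^3/3 - 20*y


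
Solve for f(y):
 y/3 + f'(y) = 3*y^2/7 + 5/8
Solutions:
 f(y) = C1 + y^3/7 - y^2/6 + 5*y/8


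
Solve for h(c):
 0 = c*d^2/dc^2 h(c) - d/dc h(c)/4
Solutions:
 h(c) = C1 + C2*c^(5/4)


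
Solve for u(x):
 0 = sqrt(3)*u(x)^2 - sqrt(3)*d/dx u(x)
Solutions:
 u(x) = -1/(C1 + x)


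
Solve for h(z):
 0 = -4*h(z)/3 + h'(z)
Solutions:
 h(z) = C1*exp(4*z/3)


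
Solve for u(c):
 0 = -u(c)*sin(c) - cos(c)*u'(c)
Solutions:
 u(c) = C1*cos(c)


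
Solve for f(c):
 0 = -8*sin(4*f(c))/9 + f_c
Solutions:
 -8*c/9 + log(cos(4*f(c)) - 1)/8 - log(cos(4*f(c)) + 1)/8 = C1


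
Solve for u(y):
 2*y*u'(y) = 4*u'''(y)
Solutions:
 u(y) = C1 + Integral(C2*airyai(2^(2/3)*y/2) + C3*airybi(2^(2/3)*y/2), y)


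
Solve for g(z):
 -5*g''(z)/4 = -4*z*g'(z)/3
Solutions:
 g(z) = C1 + C2*erfi(2*sqrt(30)*z/15)


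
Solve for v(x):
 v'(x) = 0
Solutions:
 v(x) = C1


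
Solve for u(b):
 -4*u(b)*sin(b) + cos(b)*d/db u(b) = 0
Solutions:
 u(b) = C1/cos(b)^4


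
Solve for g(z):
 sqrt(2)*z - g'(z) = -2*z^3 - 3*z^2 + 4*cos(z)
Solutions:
 g(z) = C1 + z^4/2 + z^3 + sqrt(2)*z^2/2 - 4*sin(z)


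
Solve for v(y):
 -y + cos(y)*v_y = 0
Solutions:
 v(y) = C1 + Integral(y/cos(y), y)


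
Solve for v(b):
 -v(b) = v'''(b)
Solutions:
 v(b) = C3*exp(-b) + (C1*sin(sqrt(3)*b/2) + C2*cos(sqrt(3)*b/2))*exp(b/2)


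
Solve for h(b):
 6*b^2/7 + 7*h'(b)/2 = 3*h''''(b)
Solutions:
 h(b) = C1 + C4*exp(6^(2/3)*7^(1/3)*b/6) - 4*b^3/49 + (C2*sin(2^(2/3)*3^(1/6)*7^(1/3)*b/4) + C3*cos(2^(2/3)*3^(1/6)*7^(1/3)*b/4))*exp(-6^(2/3)*7^(1/3)*b/12)


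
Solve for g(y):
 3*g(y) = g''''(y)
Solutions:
 g(y) = C1*exp(-3^(1/4)*y) + C2*exp(3^(1/4)*y) + C3*sin(3^(1/4)*y) + C4*cos(3^(1/4)*y)


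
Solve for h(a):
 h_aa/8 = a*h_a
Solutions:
 h(a) = C1 + C2*erfi(2*a)


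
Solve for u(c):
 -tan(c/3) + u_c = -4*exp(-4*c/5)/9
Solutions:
 u(c) = C1 + 3*log(tan(c/3)^2 + 1)/2 + 5*exp(-4*c/5)/9


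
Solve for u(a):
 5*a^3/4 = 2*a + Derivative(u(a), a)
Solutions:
 u(a) = C1 + 5*a^4/16 - a^2


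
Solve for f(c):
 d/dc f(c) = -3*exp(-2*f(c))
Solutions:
 f(c) = log(-sqrt(C1 - 6*c))
 f(c) = log(C1 - 6*c)/2


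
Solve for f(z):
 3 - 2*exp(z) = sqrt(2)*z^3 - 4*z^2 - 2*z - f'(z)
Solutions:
 f(z) = C1 + sqrt(2)*z^4/4 - 4*z^3/3 - z^2 - 3*z + 2*exp(z)


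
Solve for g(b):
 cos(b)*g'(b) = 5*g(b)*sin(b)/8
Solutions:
 g(b) = C1/cos(b)^(5/8)


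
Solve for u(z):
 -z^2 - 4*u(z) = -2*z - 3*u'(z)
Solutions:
 u(z) = C1*exp(4*z/3) - z^2/4 + z/8 + 3/32


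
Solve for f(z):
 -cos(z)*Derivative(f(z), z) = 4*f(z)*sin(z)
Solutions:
 f(z) = C1*cos(z)^4


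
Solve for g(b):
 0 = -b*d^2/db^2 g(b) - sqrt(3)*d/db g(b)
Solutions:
 g(b) = C1 + C2*b^(1 - sqrt(3))


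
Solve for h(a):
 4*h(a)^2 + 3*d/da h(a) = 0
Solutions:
 h(a) = 3/(C1 + 4*a)


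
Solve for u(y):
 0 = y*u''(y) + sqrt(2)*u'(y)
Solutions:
 u(y) = C1 + C2*y^(1 - sqrt(2))


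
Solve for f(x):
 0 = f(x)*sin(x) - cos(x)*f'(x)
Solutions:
 f(x) = C1/cos(x)


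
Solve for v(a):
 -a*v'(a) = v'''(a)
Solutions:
 v(a) = C1 + Integral(C2*airyai(-a) + C3*airybi(-a), a)


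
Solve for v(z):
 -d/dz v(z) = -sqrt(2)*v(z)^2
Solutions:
 v(z) = -1/(C1 + sqrt(2)*z)


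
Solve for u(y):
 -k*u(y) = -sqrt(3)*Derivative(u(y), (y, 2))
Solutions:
 u(y) = C1*exp(-3^(3/4)*sqrt(k)*y/3) + C2*exp(3^(3/4)*sqrt(k)*y/3)


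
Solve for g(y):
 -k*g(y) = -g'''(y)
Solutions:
 g(y) = C1*exp(k^(1/3)*y) + C2*exp(k^(1/3)*y*(-1 + sqrt(3)*I)/2) + C3*exp(-k^(1/3)*y*(1 + sqrt(3)*I)/2)


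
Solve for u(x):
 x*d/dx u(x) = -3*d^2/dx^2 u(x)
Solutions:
 u(x) = C1 + C2*erf(sqrt(6)*x/6)


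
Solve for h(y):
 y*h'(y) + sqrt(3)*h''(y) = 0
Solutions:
 h(y) = C1 + C2*erf(sqrt(2)*3^(3/4)*y/6)


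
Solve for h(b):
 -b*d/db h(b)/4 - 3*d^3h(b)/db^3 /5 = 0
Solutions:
 h(b) = C1 + Integral(C2*airyai(-90^(1/3)*b/6) + C3*airybi(-90^(1/3)*b/6), b)


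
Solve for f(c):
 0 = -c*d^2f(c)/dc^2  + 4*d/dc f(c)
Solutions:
 f(c) = C1 + C2*c^5


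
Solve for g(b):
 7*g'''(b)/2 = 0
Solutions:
 g(b) = C1 + C2*b + C3*b^2


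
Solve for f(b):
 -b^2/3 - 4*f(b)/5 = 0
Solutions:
 f(b) = -5*b^2/12


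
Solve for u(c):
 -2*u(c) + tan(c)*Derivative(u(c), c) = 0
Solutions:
 u(c) = C1*sin(c)^2


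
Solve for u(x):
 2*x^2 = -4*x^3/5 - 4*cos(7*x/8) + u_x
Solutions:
 u(x) = C1 + x^4/5 + 2*x^3/3 + 32*sin(7*x/8)/7


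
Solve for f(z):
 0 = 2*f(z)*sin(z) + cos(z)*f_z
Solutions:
 f(z) = C1*cos(z)^2


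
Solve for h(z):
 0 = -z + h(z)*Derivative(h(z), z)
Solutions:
 h(z) = -sqrt(C1 + z^2)
 h(z) = sqrt(C1 + z^2)


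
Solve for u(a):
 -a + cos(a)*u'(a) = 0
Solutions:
 u(a) = C1 + Integral(a/cos(a), a)


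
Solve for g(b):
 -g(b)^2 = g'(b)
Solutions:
 g(b) = 1/(C1 + b)


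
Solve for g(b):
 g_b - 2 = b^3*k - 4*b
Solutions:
 g(b) = C1 + b^4*k/4 - 2*b^2 + 2*b


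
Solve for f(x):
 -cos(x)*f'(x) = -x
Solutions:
 f(x) = C1 + Integral(x/cos(x), x)


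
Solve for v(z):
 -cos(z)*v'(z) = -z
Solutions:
 v(z) = C1 + Integral(z/cos(z), z)


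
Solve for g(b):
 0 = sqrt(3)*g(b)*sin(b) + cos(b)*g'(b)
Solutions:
 g(b) = C1*cos(b)^(sqrt(3))


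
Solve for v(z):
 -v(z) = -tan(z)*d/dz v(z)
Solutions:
 v(z) = C1*sin(z)


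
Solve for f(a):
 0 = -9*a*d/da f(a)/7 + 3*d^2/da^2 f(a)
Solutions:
 f(a) = C1 + C2*erfi(sqrt(42)*a/14)


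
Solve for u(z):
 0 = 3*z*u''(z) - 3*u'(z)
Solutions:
 u(z) = C1 + C2*z^2


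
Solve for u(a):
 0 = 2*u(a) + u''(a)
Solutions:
 u(a) = C1*sin(sqrt(2)*a) + C2*cos(sqrt(2)*a)


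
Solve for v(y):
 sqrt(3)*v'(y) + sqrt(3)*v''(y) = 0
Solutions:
 v(y) = C1 + C2*exp(-y)


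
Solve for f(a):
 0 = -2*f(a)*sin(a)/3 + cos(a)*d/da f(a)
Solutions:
 f(a) = C1/cos(a)^(2/3)


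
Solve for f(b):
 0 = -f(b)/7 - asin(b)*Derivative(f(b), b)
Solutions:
 f(b) = C1*exp(-Integral(1/asin(b), b)/7)


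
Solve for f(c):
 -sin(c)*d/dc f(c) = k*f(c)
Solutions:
 f(c) = C1*exp(k*(-log(cos(c) - 1) + log(cos(c) + 1))/2)


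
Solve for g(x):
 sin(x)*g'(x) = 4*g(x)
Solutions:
 g(x) = C1*(cos(x)^2 - 2*cos(x) + 1)/(cos(x)^2 + 2*cos(x) + 1)


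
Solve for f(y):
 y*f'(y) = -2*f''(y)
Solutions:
 f(y) = C1 + C2*erf(y/2)


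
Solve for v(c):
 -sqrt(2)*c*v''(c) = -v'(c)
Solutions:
 v(c) = C1 + C2*c^(sqrt(2)/2 + 1)


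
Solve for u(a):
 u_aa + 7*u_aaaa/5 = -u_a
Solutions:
 u(a) = C1 + C2*exp(a*(-2*15^(2/3)*98^(1/3)/(63 + sqrt(4389))^(1/3) + 420^(1/3)*(63 + sqrt(4389))^(1/3))/84)*sin(3^(1/6)*a*(6*5^(2/3)*98^(1/3)/(63 + sqrt(4389))^(1/3) + 140^(1/3)*3^(2/3)*(63 + sqrt(4389))^(1/3))/84) + C3*exp(a*(-2*15^(2/3)*98^(1/3)/(63 + sqrt(4389))^(1/3) + 420^(1/3)*(63 + sqrt(4389))^(1/3))/84)*cos(3^(1/6)*a*(6*5^(2/3)*98^(1/3)/(63 + sqrt(4389))^(1/3) + 140^(1/3)*3^(2/3)*(63 + sqrt(4389))^(1/3))/84) + C4*exp(-a*(-2*15^(2/3)*98^(1/3)/(63 + sqrt(4389))^(1/3) + 420^(1/3)*(63 + sqrt(4389))^(1/3))/42)


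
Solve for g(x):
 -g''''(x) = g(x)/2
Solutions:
 g(x) = (C1*sin(2^(1/4)*x/2) + C2*cos(2^(1/4)*x/2))*exp(-2^(1/4)*x/2) + (C3*sin(2^(1/4)*x/2) + C4*cos(2^(1/4)*x/2))*exp(2^(1/4)*x/2)


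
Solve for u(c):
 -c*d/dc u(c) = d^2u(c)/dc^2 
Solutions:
 u(c) = C1 + C2*erf(sqrt(2)*c/2)


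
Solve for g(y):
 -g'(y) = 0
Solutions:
 g(y) = C1


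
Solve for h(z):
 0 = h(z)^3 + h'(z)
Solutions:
 h(z) = -sqrt(2)*sqrt(-1/(C1 - z))/2
 h(z) = sqrt(2)*sqrt(-1/(C1 - z))/2


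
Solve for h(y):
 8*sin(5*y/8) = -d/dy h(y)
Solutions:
 h(y) = C1 + 64*cos(5*y/8)/5


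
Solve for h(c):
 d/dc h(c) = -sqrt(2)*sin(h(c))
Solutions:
 h(c) = -acos((-C1 - exp(2*sqrt(2)*c))/(C1 - exp(2*sqrt(2)*c))) + 2*pi
 h(c) = acos((-C1 - exp(2*sqrt(2)*c))/(C1 - exp(2*sqrt(2)*c)))


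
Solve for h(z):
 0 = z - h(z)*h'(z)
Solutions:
 h(z) = -sqrt(C1 + z^2)
 h(z) = sqrt(C1 + z^2)


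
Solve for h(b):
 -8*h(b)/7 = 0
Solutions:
 h(b) = 0


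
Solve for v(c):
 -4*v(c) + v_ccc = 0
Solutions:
 v(c) = C3*exp(2^(2/3)*c) + (C1*sin(2^(2/3)*sqrt(3)*c/2) + C2*cos(2^(2/3)*sqrt(3)*c/2))*exp(-2^(2/3)*c/2)


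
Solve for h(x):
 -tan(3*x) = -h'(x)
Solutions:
 h(x) = C1 - log(cos(3*x))/3


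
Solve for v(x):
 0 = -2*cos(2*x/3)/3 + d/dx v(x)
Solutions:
 v(x) = C1 + sin(2*x/3)


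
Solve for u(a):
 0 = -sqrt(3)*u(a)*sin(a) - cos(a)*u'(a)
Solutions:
 u(a) = C1*cos(a)^(sqrt(3))


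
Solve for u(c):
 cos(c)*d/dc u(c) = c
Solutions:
 u(c) = C1 + Integral(c/cos(c), c)


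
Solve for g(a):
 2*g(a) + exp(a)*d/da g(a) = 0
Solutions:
 g(a) = C1*exp(2*exp(-a))


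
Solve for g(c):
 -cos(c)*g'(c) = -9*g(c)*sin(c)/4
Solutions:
 g(c) = C1/cos(c)^(9/4)


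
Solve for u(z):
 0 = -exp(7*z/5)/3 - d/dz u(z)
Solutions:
 u(z) = C1 - 5*exp(7*z/5)/21


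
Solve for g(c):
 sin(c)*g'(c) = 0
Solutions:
 g(c) = C1


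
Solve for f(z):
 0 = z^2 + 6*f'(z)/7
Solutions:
 f(z) = C1 - 7*z^3/18


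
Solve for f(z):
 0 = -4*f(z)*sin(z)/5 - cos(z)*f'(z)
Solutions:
 f(z) = C1*cos(z)^(4/5)


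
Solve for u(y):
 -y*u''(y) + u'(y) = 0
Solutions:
 u(y) = C1 + C2*y^2


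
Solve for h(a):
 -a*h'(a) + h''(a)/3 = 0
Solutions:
 h(a) = C1 + C2*erfi(sqrt(6)*a/2)


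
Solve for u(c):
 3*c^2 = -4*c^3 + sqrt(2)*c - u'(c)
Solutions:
 u(c) = C1 - c^4 - c^3 + sqrt(2)*c^2/2


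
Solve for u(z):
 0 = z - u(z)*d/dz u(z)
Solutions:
 u(z) = -sqrt(C1 + z^2)
 u(z) = sqrt(C1 + z^2)


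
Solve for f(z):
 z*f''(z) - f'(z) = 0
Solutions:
 f(z) = C1 + C2*z^2


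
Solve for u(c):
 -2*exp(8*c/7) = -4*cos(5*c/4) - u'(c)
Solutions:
 u(c) = C1 + 7*exp(8*c/7)/4 - 16*sin(5*c/4)/5


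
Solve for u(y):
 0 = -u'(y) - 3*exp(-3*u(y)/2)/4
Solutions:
 u(y) = 2*log(C1 - 9*y/8)/3
 u(y) = 2*log((-3^(1/3) - 3^(5/6)*I)*(C1 - 3*y)^(1/3)/4)
 u(y) = 2*log((-3^(1/3) + 3^(5/6)*I)*(C1 - 3*y)^(1/3)/4)


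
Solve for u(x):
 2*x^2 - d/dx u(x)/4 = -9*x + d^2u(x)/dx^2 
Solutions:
 u(x) = C1 + C2*exp(-x/4) + 8*x^3/3 - 14*x^2 + 112*x


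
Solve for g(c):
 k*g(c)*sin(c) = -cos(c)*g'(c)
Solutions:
 g(c) = C1*exp(k*log(cos(c)))


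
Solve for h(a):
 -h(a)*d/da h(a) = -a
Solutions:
 h(a) = -sqrt(C1 + a^2)
 h(a) = sqrt(C1 + a^2)


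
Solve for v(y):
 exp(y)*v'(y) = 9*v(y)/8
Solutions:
 v(y) = C1*exp(-9*exp(-y)/8)


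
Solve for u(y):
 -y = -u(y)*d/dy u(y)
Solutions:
 u(y) = -sqrt(C1 + y^2)
 u(y) = sqrt(C1 + y^2)


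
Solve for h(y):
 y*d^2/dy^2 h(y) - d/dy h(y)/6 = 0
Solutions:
 h(y) = C1 + C2*y^(7/6)


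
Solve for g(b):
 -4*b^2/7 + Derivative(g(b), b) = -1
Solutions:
 g(b) = C1 + 4*b^3/21 - b


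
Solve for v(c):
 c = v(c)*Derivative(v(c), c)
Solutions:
 v(c) = -sqrt(C1 + c^2)
 v(c) = sqrt(C1 + c^2)


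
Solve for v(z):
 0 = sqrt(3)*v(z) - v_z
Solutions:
 v(z) = C1*exp(sqrt(3)*z)


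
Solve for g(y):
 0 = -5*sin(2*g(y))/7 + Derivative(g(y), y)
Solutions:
 -5*y/7 + log(cos(2*g(y)) - 1)/4 - log(cos(2*g(y)) + 1)/4 = C1


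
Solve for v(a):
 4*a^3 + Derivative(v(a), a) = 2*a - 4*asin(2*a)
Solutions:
 v(a) = C1 - a^4 + a^2 - 4*a*asin(2*a) - 2*sqrt(1 - 4*a^2)


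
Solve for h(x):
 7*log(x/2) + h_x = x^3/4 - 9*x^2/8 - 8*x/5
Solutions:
 h(x) = C1 + x^4/16 - 3*x^3/8 - 4*x^2/5 - 7*x*log(x) + 7*x*log(2) + 7*x


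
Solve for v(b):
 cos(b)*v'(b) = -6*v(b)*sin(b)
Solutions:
 v(b) = C1*cos(b)^6


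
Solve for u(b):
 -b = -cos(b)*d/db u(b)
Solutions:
 u(b) = C1 + Integral(b/cos(b), b)


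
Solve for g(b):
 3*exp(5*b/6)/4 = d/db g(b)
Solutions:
 g(b) = C1 + 9*exp(5*b/6)/10


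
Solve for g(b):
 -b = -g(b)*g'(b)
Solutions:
 g(b) = -sqrt(C1 + b^2)
 g(b) = sqrt(C1 + b^2)


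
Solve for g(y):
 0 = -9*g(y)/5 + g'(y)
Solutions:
 g(y) = C1*exp(9*y/5)


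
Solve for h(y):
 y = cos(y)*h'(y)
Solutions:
 h(y) = C1 + Integral(y/cos(y), y)


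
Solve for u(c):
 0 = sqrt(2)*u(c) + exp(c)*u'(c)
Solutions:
 u(c) = C1*exp(sqrt(2)*exp(-c))


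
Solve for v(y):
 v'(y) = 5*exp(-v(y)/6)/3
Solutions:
 v(y) = 6*log(C1 + 5*y/18)


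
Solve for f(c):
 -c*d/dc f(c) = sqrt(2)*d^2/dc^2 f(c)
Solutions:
 f(c) = C1 + C2*erf(2^(1/4)*c/2)


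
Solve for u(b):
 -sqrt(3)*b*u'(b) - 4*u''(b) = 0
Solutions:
 u(b) = C1 + C2*erf(sqrt(2)*3^(1/4)*b/4)


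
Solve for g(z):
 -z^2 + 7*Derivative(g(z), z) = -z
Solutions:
 g(z) = C1 + z^3/21 - z^2/14


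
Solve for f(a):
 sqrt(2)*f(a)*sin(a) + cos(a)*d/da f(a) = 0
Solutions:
 f(a) = C1*cos(a)^(sqrt(2))


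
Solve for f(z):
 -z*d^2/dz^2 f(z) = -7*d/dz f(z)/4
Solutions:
 f(z) = C1 + C2*z^(11/4)


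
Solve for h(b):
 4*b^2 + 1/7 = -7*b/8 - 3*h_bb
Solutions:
 h(b) = C1 + C2*b - b^4/9 - 7*b^3/144 - b^2/42


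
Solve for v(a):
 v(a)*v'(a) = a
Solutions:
 v(a) = -sqrt(C1 + a^2)
 v(a) = sqrt(C1 + a^2)


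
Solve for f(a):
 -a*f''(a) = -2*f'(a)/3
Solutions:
 f(a) = C1 + C2*a^(5/3)


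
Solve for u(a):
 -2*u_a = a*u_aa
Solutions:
 u(a) = C1 + C2/a


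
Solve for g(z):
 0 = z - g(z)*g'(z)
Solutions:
 g(z) = -sqrt(C1 + z^2)
 g(z) = sqrt(C1 + z^2)


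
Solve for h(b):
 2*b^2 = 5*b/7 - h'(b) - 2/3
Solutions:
 h(b) = C1 - 2*b^3/3 + 5*b^2/14 - 2*b/3


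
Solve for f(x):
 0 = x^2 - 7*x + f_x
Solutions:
 f(x) = C1 - x^3/3 + 7*x^2/2


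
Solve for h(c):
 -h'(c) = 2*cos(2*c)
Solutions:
 h(c) = C1 - sin(2*c)


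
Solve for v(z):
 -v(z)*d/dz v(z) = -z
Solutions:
 v(z) = -sqrt(C1 + z^2)
 v(z) = sqrt(C1 + z^2)


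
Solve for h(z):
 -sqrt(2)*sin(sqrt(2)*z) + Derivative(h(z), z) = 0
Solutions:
 h(z) = C1 - cos(sqrt(2)*z)


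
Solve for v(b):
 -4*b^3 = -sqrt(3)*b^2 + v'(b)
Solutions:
 v(b) = C1 - b^4 + sqrt(3)*b^3/3


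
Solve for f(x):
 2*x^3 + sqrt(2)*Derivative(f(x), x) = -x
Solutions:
 f(x) = C1 - sqrt(2)*x^4/4 - sqrt(2)*x^2/4


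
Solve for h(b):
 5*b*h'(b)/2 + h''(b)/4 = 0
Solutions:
 h(b) = C1 + C2*erf(sqrt(5)*b)


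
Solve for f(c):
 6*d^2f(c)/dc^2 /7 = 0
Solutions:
 f(c) = C1 + C2*c


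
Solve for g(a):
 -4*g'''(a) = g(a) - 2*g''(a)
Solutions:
 g(a) = C3*exp(-a/2) + (C1*sin(a/2) + C2*cos(a/2))*exp(a/2)


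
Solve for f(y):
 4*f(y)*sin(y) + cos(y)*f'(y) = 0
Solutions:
 f(y) = C1*cos(y)^4


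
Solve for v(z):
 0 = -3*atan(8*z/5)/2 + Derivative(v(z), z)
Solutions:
 v(z) = C1 + 3*z*atan(8*z/5)/2 - 15*log(64*z^2 + 25)/32


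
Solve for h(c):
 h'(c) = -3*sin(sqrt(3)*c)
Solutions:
 h(c) = C1 + sqrt(3)*cos(sqrt(3)*c)


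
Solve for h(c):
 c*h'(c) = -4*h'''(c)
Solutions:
 h(c) = C1 + Integral(C2*airyai(-2^(1/3)*c/2) + C3*airybi(-2^(1/3)*c/2), c)


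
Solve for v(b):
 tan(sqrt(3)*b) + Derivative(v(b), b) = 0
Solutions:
 v(b) = C1 + sqrt(3)*log(cos(sqrt(3)*b))/3


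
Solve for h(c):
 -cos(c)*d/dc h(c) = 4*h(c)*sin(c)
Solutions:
 h(c) = C1*cos(c)^4


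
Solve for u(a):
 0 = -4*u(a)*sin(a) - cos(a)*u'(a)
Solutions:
 u(a) = C1*cos(a)^4


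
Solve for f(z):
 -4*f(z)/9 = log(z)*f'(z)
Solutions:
 f(z) = C1*exp(-4*li(z)/9)


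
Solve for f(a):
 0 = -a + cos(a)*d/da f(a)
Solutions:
 f(a) = C1 + Integral(a/cos(a), a)


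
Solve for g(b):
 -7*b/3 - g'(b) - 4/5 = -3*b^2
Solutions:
 g(b) = C1 + b^3 - 7*b^2/6 - 4*b/5


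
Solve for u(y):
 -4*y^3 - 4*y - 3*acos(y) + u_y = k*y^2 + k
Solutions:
 u(y) = C1 + k*y^3/3 + k*y + y^4 + 2*y^2 + 3*y*acos(y) - 3*sqrt(1 - y^2)


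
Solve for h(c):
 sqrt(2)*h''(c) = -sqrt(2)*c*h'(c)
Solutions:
 h(c) = C1 + C2*erf(sqrt(2)*c/2)


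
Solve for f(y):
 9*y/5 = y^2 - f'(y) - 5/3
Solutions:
 f(y) = C1 + y^3/3 - 9*y^2/10 - 5*y/3


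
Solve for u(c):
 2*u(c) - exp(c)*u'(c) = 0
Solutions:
 u(c) = C1*exp(-2*exp(-c))


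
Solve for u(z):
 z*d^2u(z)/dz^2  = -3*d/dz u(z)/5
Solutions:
 u(z) = C1 + C2*z^(2/5)


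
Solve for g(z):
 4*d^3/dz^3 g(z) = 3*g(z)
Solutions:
 g(z) = C3*exp(6^(1/3)*z/2) + (C1*sin(2^(1/3)*3^(5/6)*z/4) + C2*cos(2^(1/3)*3^(5/6)*z/4))*exp(-6^(1/3)*z/4)


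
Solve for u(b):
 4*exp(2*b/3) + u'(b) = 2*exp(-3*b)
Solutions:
 u(b) = C1 - 6*exp(2*b/3) - 2*exp(-3*b)/3


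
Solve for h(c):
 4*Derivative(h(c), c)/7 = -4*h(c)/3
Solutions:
 h(c) = C1*exp(-7*c/3)


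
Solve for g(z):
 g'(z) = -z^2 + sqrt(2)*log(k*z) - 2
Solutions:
 g(z) = C1 - z^3/3 + sqrt(2)*z*log(k*z) + z*(-2 - sqrt(2))


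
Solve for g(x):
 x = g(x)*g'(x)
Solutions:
 g(x) = -sqrt(C1 + x^2)
 g(x) = sqrt(C1 + x^2)


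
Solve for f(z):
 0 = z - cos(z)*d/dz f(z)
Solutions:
 f(z) = C1 + Integral(z/cos(z), z)


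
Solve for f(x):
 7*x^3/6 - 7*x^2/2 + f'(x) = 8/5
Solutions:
 f(x) = C1 - 7*x^4/24 + 7*x^3/6 + 8*x/5


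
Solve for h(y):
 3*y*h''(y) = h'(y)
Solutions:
 h(y) = C1 + C2*y^(4/3)


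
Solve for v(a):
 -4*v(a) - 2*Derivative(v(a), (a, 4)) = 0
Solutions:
 v(a) = (C1*sin(2^(3/4)*a/2) + C2*cos(2^(3/4)*a/2))*exp(-2^(3/4)*a/2) + (C3*sin(2^(3/4)*a/2) + C4*cos(2^(3/4)*a/2))*exp(2^(3/4)*a/2)


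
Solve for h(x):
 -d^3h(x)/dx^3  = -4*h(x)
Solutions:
 h(x) = C3*exp(2^(2/3)*x) + (C1*sin(2^(2/3)*sqrt(3)*x/2) + C2*cos(2^(2/3)*sqrt(3)*x/2))*exp(-2^(2/3)*x/2)


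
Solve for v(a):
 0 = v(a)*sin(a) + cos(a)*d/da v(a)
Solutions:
 v(a) = C1*cos(a)


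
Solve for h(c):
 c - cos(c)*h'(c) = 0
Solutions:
 h(c) = C1 + Integral(c/cos(c), c)


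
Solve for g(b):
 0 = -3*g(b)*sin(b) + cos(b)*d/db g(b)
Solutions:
 g(b) = C1/cos(b)^3


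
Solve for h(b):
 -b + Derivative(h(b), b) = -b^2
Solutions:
 h(b) = C1 - b^3/3 + b^2/2


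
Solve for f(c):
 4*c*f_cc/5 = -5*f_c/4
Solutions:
 f(c) = C1 + C2/c^(9/16)


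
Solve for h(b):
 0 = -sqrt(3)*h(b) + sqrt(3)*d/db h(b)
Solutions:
 h(b) = C1*exp(b)


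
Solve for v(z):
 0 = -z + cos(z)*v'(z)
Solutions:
 v(z) = C1 + Integral(z/cos(z), z)


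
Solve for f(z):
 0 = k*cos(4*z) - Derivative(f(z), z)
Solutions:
 f(z) = C1 + k*sin(4*z)/4


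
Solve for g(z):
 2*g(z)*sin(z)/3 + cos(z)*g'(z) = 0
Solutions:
 g(z) = C1*cos(z)^(2/3)


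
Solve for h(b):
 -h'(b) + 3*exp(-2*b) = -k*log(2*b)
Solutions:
 h(b) = C1 + b*k*log(b) + b*k*(-1 + log(2)) - 3*exp(-2*b)/2


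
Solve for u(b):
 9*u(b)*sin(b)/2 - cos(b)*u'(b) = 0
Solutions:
 u(b) = C1/cos(b)^(9/2)


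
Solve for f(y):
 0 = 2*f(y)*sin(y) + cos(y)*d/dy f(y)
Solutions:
 f(y) = C1*cos(y)^2


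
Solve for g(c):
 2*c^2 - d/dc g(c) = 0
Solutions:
 g(c) = C1 + 2*c^3/3


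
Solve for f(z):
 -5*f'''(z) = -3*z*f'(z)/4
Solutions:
 f(z) = C1 + Integral(C2*airyai(150^(1/3)*z/10) + C3*airybi(150^(1/3)*z/10), z)


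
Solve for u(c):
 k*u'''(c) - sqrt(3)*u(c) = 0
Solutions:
 u(c) = C1*exp(3^(1/6)*c*(1/k)^(1/3)) + C2*exp(c*(-3^(1/6) + 3^(2/3)*I)*(1/k)^(1/3)/2) + C3*exp(-c*(3^(1/6) + 3^(2/3)*I)*(1/k)^(1/3)/2)


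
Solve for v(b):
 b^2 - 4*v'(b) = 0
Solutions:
 v(b) = C1 + b^3/12


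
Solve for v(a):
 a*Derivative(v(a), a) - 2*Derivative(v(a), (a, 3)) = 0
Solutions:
 v(a) = C1 + Integral(C2*airyai(2^(2/3)*a/2) + C3*airybi(2^(2/3)*a/2), a)


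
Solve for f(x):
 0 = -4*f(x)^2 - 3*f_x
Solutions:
 f(x) = 3/(C1 + 4*x)


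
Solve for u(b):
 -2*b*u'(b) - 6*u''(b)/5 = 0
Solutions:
 u(b) = C1 + C2*erf(sqrt(30)*b/6)


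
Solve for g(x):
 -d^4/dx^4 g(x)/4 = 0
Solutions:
 g(x) = C1 + C2*x + C3*x^2 + C4*x^3


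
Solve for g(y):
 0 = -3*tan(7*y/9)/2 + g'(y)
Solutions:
 g(y) = C1 - 27*log(cos(7*y/9))/14


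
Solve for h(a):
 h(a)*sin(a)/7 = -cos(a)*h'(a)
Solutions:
 h(a) = C1*cos(a)^(1/7)


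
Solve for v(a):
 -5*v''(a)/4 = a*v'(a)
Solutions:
 v(a) = C1 + C2*erf(sqrt(10)*a/5)


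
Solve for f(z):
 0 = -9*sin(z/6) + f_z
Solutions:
 f(z) = C1 - 54*cos(z/6)


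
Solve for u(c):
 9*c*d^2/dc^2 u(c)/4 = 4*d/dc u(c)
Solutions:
 u(c) = C1 + C2*c^(25/9)


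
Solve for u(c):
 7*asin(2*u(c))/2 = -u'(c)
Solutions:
 Integral(1/asin(2*_y), (_y, u(c))) = C1 - 7*c/2


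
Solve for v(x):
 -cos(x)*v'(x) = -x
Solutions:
 v(x) = C1 + Integral(x/cos(x), x)


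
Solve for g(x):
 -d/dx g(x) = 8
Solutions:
 g(x) = C1 - 8*x


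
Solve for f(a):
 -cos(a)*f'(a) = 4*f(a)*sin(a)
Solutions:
 f(a) = C1*cos(a)^4


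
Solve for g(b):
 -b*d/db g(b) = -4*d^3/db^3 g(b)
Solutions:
 g(b) = C1 + Integral(C2*airyai(2^(1/3)*b/2) + C3*airybi(2^(1/3)*b/2), b)


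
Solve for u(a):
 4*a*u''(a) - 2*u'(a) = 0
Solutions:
 u(a) = C1 + C2*a^(3/2)


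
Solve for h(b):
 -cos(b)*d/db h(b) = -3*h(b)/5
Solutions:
 h(b) = C1*(sin(b) + 1)^(3/10)/(sin(b) - 1)^(3/10)


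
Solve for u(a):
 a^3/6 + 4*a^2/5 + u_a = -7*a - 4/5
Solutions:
 u(a) = C1 - a^4/24 - 4*a^3/15 - 7*a^2/2 - 4*a/5


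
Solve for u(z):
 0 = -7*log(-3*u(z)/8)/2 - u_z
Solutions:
 2*Integral(1/(log(-_y) - 3*log(2) + log(3)), (_y, u(z)))/7 = C1 - z


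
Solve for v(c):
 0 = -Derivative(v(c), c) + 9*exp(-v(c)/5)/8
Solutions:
 v(c) = 5*log(C1 + 9*c/40)


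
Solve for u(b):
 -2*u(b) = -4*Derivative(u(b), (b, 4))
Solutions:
 u(b) = C1*exp(-2^(3/4)*b/2) + C2*exp(2^(3/4)*b/2) + C3*sin(2^(3/4)*b/2) + C4*cos(2^(3/4)*b/2)


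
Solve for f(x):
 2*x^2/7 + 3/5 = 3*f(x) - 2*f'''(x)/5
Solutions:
 f(x) = C3*exp(15^(1/3)*2^(2/3)*x/2) + 2*x^2/21 + (C1*sin(2^(2/3)*3^(5/6)*5^(1/3)*x/4) + C2*cos(2^(2/3)*3^(5/6)*5^(1/3)*x/4))*exp(-15^(1/3)*2^(2/3)*x/4) + 1/5


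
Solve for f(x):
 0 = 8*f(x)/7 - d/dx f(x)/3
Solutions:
 f(x) = C1*exp(24*x/7)


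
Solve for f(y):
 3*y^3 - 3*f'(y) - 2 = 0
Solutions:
 f(y) = C1 + y^4/4 - 2*y/3


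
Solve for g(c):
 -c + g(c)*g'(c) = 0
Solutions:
 g(c) = -sqrt(C1 + c^2)
 g(c) = sqrt(C1 + c^2)


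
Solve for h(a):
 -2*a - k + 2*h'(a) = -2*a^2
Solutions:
 h(a) = C1 - a^3/3 + a^2/2 + a*k/2


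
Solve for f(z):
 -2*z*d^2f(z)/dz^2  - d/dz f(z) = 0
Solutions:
 f(z) = C1 + C2*sqrt(z)


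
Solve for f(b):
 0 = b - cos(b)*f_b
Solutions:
 f(b) = C1 + Integral(b/cos(b), b)


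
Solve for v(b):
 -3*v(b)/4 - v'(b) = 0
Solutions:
 v(b) = C1*exp(-3*b/4)


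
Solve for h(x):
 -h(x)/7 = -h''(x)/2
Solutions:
 h(x) = C1*exp(-sqrt(14)*x/7) + C2*exp(sqrt(14)*x/7)


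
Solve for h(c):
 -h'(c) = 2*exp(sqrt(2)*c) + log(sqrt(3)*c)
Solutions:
 h(c) = C1 - c*log(c) + c*(1 - log(3)/2) - sqrt(2)*exp(sqrt(2)*c)


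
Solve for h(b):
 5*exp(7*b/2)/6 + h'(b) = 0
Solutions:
 h(b) = C1 - 5*exp(7*b/2)/21


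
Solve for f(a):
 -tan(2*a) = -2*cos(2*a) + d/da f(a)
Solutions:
 f(a) = C1 + log(cos(2*a))/2 + sin(2*a)


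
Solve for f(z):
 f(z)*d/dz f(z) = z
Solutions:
 f(z) = -sqrt(C1 + z^2)
 f(z) = sqrt(C1 + z^2)


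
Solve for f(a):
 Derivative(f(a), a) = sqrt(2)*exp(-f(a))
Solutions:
 f(a) = log(C1 + sqrt(2)*a)


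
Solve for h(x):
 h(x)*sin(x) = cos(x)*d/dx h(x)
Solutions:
 h(x) = C1/cos(x)


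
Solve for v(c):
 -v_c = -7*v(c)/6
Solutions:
 v(c) = C1*exp(7*c/6)


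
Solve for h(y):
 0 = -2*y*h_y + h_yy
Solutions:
 h(y) = C1 + C2*erfi(y)


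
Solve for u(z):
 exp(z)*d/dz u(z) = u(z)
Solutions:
 u(z) = C1*exp(-exp(-z))


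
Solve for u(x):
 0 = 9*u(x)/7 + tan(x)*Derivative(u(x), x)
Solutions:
 u(x) = C1/sin(x)^(9/7)


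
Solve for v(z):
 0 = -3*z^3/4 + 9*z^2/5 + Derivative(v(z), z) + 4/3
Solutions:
 v(z) = C1 + 3*z^4/16 - 3*z^3/5 - 4*z/3


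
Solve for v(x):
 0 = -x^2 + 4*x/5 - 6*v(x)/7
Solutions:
 v(x) = 7*x*(4 - 5*x)/30


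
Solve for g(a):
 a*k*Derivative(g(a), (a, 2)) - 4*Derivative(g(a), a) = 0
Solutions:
 g(a) = C1 + a^(((re(k) + 4)*re(k) + im(k)^2)/(re(k)^2 + im(k)^2))*(C2*sin(4*log(a)*Abs(im(k))/(re(k)^2 + im(k)^2)) + C3*cos(4*log(a)*im(k)/(re(k)^2 + im(k)^2)))


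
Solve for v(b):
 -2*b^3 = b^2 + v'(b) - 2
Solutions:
 v(b) = C1 - b^4/2 - b^3/3 + 2*b


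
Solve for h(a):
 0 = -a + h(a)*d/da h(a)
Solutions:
 h(a) = -sqrt(C1 + a^2)
 h(a) = sqrt(C1 + a^2)


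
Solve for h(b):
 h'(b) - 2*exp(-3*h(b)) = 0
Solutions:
 h(b) = log(C1 + 6*b)/3
 h(b) = log((-3^(1/3) - 3^(5/6)*I)*(C1 + 2*b)^(1/3)/2)
 h(b) = log((-3^(1/3) + 3^(5/6)*I)*(C1 + 2*b)^(1/3)/2)


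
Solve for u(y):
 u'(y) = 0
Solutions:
 u(y) = C1


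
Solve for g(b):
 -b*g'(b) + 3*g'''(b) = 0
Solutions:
 g(b) = C1 + Integral(C2*airyai(3^(2/3)*b/3) + C3*airybi(3^(2/3)*b/3), b)


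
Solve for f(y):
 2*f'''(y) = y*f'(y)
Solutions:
 f(y) = C1 + Integral(C2*airyai(2^(2/3)*y/2) + C3*airybi(2^(2/3)*y/2), y)


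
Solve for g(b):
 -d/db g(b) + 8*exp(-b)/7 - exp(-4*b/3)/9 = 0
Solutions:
 g(b) = C1 - 8*exp(-b)/7 + exp(-4*b/3)/12


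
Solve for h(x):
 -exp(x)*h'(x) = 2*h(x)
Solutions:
 h(x) = C1*exp(2*exp(-x))


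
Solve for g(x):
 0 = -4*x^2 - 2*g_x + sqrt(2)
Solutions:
 g(x) = C1 - 2*x^3/3 + sqrt(2)*x/2


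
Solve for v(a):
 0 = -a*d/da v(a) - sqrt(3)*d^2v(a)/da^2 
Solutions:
 v(a) = C1 + C2*erf(sqrt(2)*3^(3/4)*a/6)


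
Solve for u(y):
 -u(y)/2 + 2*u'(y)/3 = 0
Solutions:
 u(y) = C1*exp(3*y/4)


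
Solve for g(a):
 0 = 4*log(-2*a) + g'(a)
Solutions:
 g(a) = C1 - 4*a*log(-a) + 4*a*(1 - log(2))


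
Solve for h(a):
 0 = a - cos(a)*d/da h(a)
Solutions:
 h(a) = C1 + Integral(a/cos(a), a)


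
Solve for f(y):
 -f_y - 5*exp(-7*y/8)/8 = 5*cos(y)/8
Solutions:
 f(y) = C1 - 5*sin(y)/8 + 5*exp(-7*y/8)/7


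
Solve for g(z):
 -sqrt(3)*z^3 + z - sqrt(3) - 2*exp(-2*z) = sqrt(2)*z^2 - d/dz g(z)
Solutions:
 g(z) = C1 + sqrt(3)*z^4/4 + sqrt(2)*z^3/3 - z^2/2 + sqrt(3)*z - exp(-2*z)


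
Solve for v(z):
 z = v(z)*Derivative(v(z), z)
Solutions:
 v(z) = -sqrt(C1 + z^2)
 v(z) = sqrt(C1 + z^2)


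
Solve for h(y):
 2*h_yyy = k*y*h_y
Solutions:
 h(y) = C1 + Integral(C2*airyai(2^(2/3)*k^(1/3)*y/2) + C3*airybi(2^(2/3)*k^(1/3)*y/2), y)


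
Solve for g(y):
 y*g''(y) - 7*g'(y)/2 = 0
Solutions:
 g(y) = C1 + C2*y^(9/2)


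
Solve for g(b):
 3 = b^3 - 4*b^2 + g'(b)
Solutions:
 g(b) = C1 - b^4/4 + 4*b^3/3 + 3*b


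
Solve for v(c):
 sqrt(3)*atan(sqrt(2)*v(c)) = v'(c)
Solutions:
 Integral(1/atan(sqrt(2)*_y), (_y, v(c))) = C1 + sqrt(3)*c


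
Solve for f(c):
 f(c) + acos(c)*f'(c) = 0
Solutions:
 f(c) = C1*exp(-Integral(1/acos(c), c))


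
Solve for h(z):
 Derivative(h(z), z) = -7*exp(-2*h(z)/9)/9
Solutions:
 h(z) = 9*log(-sqrt(C1 - 7*z)) - 18*log(3) + 9*log(2)/2
 h(z) = 9*log(C1 - 7*z)/2 - 18*log(3) + 9*log(2)/2


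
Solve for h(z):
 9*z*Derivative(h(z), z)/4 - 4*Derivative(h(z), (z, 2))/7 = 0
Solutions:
 h(z) = C1 + C2*erfi(3*sqrt(14)*z/8)


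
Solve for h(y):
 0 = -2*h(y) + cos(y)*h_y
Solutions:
 h(y) = C1*(sin(y) + 1)/(sin(y) - 1)


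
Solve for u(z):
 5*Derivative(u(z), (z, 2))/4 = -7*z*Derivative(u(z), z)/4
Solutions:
 u(z) = C1 + C2*erf(sqrt(70)*z/10)


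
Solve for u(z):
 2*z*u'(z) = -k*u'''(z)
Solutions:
 u(z) = C1 + Integral(C2*airyai(2^(1/3)*z*(-1/k)^(1/3)) + C3*airybi(2^(1/3)*z*(-1/k)^(1/3)), z)


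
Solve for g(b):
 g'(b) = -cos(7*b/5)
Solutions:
 g(b) = C1 - 5*sin(7*b/5)/7


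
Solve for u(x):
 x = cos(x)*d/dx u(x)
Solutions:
 u(x) = C1 + Integral(x/cos(x), x)


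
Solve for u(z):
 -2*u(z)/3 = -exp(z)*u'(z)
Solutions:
 u(z) = C1*exp(-2*exp(-z)/3)


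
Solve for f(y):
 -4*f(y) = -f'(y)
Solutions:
 f(y) = C1*exp(4*y)


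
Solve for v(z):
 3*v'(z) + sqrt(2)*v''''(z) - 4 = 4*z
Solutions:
 v(z) = C1 + C4*exp(-2^(5/6)*3^(1/3)*z/2) + 2*z^2/3 + 4*z/3 + (C2*sin(6^(5/6)*z/4) + C3*cos(6^(5/6)*z/4))*exp(2^(5/6)*3^(1/3)*z/4)


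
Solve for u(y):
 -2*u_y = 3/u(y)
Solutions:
 u(y) = -sqrt(C1 - 3*y)
 u(y) = sqrt(C1 - 3*y)


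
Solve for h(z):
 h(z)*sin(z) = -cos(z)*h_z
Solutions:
 h(z) = C1*cos(z)


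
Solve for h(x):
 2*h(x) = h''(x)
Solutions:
 h(x) = C1*exp(-sqrt(2)*x) + C2*exp(sqrt(2)*x)


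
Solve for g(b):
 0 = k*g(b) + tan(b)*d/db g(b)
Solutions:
 g(b) = C1*exp(-k*log(sin(b)))


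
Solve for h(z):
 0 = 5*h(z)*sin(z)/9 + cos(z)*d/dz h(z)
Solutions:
 h(z) = C1*cos(z)^(5/9)


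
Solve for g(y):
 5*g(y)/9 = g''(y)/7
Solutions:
 g(y) = C1*exp(-sqrt(35)*y/3) + C2*exp(sqrt(35)*y/3)


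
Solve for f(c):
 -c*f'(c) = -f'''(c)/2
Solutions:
 f(c) = C1 + Integral(C2*airyai(2^(1/3)*c) + C3*airybi(2^(1/3)*c), c)


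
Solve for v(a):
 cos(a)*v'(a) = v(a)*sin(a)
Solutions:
 v(a) = C1/cos(a)


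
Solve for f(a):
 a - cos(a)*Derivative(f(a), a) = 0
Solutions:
 f(a) = C1 + Integral(a/cos(a), a)


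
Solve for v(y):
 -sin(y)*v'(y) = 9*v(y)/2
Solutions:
 v(y) = C1*(cos(y) + 1)^(1/4)*(cos(y)^2 + 2*cos(y) + 1)/((cos(y) - 1)^(1/4)*(cos(y)^2 - 2*cos(y) + 1))


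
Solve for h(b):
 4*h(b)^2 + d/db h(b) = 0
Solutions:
 h(b) = 1/(C1 + 4*b)


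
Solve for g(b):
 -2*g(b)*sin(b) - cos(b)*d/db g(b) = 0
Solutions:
 g(b) = C1*cos(b)^2


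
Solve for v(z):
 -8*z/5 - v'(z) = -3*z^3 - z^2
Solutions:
 v(z) = C1 + 3*z^4/4 + z^3/3 - 4*z^2/5


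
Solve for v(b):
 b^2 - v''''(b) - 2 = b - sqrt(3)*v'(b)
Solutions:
 v(b) = C1 + C4*exp(3^(1/6)*b) - sqrt(3)*b^3/9 + sqrt(3)*b^2/6 + 2*sqrt(3)*b/3 + (C2*sin(3^(2/3)*b/2) + C3*cos(3^(2/3)*b/2))*exp(-3^(1/6)*b/2)


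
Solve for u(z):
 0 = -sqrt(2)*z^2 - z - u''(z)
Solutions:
 u(z) = C1 + C2*z - sqrt(2)*z^4/12 - z^3/6


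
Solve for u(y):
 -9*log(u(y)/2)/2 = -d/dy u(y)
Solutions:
 2*Integral(1/(-log(_y) + log(2)), (_y, u(y)))/9 = C1 - y


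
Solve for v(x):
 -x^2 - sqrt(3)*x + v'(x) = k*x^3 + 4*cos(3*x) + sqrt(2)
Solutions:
 v(x) = C1 + k*x^4/4 + x^3/3 + sqrt(3)*x^2/2 + sqrt(2)*x + 4*sin(3*x)/3
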